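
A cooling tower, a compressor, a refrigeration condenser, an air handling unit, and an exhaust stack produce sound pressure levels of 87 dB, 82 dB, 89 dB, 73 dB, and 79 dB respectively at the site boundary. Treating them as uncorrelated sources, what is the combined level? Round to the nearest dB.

Incoherent sources combine by intensity addition: L_total = 10·log₁₀(Σ 10^(L_i/10)).
Σ 10^(L/10) = 10^(87/10) + 10^(82/10) + 10^(89/10) + 10^(73/10) + 10^(79/10) = 1.553e+09.
L_total = 10·log₁₀(1.553e+09) = 91.91 dB.

92 dB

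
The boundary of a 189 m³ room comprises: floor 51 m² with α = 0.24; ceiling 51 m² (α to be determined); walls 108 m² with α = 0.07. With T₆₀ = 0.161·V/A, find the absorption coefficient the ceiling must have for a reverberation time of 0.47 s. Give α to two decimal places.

A = 0.161·V/T₆₀ = 0.161·189/0.47 = 64.74 m² sabins.
Absorption from the other surfaces = 51·0.24 + 108·0.07 = 19.80 m², so the ceiling must supply 44.94 m² over 51 m².
α = 44.94/51 = 0.881.

0.88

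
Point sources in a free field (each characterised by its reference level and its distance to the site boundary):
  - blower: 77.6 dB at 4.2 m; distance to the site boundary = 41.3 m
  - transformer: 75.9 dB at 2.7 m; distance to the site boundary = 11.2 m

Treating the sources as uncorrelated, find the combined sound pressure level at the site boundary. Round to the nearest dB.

65 dB

Apply inverse-square spreading to bring every level to the receiver, then sum 10^(L/10).
blower: 77.6 − 20·log₁₀(41.3/4.2) = 77.6 − 19.85 = 57.75 dB.
transformer: 75.9 − 20·log₁₀(11.2/2.7) = 75.9 − 12.36 = 63.54 dB.
Σ 10^(L/10) = 2.856e+06 → L_total = 10·log₁₀(2.856e+06) = 64.56 dB.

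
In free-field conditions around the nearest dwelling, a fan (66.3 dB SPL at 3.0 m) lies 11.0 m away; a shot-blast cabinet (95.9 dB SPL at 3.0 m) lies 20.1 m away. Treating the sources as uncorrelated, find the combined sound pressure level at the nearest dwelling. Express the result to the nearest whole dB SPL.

Apply inverse-square spreading to bring every level to the receiver, then sum 10^(L/10).
fan: 66.3 − 20·log₁₀(11.0/3.0) = 66.3 − 11.29 = 55.01 dB SPL.
shot-blast cabinet: 95.9 − 20·log₁₀(20.1/3.0) = 95.9 − 16.52 = 79.38 dB SPL.
Σ 10^(L/10) = 8.698e+07 → L_total = 10·log₁₀(8.698e+07) = 79.39 dB SPL.

79 dB SPL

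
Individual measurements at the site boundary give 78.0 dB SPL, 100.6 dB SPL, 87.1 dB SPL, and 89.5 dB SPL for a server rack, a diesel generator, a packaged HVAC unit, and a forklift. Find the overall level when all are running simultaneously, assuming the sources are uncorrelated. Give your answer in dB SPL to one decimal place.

Incoherent sources combine by intensity addition: L_total = 10·log₁₀(Σ 10^(L_i/10)).
Σ 10^(L/10) = 10^(78.0/10) + 10^(100.6/10) + 10^(87.1/10) + 10^(89.5/10) = 1.295e+10.
L_total = 10·log₁₀(1.295e+10) = 101.12 dB SPL.

101.1 dB SPL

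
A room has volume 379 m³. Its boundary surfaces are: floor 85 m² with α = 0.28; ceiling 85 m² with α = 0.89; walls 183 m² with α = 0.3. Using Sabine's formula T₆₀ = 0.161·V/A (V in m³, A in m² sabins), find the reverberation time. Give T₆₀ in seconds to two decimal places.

0.40 s

A = Σ Sᵢαᵢ = 85·0.28 + 85·0.89 + 183·0.3 = 154.35 m².
T₆₀ = 0.161·V/A = 0.161·379/154.35 = 0.395 s.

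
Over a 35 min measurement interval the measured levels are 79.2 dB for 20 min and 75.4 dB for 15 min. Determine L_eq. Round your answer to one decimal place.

78.0 dB

Weight each interval's intensity by its duration and average over T = 35 min:
Σ tᵢ·10^(Lᵢ/10) = 20·10^(79.2/10) + 15·10^(75.4/10) = 2.184e+09.
L_eq = 10·log₁₀(2.184e+09/35) = 77.95 dB.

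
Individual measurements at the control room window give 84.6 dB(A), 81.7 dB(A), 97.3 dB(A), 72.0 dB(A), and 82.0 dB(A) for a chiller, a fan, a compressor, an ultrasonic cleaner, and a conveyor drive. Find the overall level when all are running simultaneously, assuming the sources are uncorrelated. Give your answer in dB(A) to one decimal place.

97.8 dB(A)

Incoherent sources combine by intensity addition: L_total = 10·log₁₀(Σ 10^(L_i/10)).
Σ 10^(L/10) = 10^(84.6/10) + 10^(81.7/10) + 10^(97.3/10) + 10^(72.0/10) + 10^(82.0/10) = 5.981e+09.
L_total = 10·log₁₀(5.981e+09) = 97.77 dB(A).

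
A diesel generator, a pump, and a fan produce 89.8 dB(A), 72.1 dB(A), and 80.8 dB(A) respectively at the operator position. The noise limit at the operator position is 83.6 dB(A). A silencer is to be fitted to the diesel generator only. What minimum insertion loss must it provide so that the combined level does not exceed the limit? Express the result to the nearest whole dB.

10 dB

Fixed contribution from the other sources: Σ 10^(L/10) = 10^(72.1/10) + 10^(80.8/10) = 1.364e+08 (81.35 dB(A)).
The limit corresponds to 10^(83.6/10) = 2.291e+08; subtracting the fixed part leaves 9.264e+07 for the diesel generator, i.e. 79.67 dB(A).
So the diesel generator must be reduced from 89.8 to 79.67 dB(A): IL = 10.13 dB.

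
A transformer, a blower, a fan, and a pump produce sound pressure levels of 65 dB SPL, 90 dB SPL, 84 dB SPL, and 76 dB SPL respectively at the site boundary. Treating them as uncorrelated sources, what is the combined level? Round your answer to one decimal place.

For uncorrelated sources the intensities add, so convert each level to linear form, sum, and take 10·log₁₀ of the total.
Σ 10^(L/10) = 10^(65/10) + 10^(90/10) + 10^(84/10) + 10^(76/10) = 1.294e+09.
L_total = 10·log₁₀(1.294e+09) = 91.12 dB SPL.

91.1 dB SPL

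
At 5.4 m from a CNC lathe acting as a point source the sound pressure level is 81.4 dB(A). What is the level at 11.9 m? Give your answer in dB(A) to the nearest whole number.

75 dB(A)

Point-source attenuation: ΔL = 20·log₁₀(r₂/r₁) = 20·log₁₀(11.9/5.4) = 6.863 dB.
L₂ = 81.4 − 20·log₁₀(11.9/5.4) = 81.4 − 6.863 = 74.54 dB(A).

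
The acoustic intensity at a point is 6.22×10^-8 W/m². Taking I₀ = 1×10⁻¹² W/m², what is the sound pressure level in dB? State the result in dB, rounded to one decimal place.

47.9 dB

I/I₀ = 6.22×10^-8/10⁻¹² = 6.22×10^4, and L = 10·log₁₀(I/I₀).
L = 10·(0.7938 + 4) = 47.94 dB.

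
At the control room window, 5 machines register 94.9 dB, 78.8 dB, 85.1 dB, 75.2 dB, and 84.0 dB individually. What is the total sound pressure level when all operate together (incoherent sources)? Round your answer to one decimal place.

For uncorrelated sources the intensities add, so convert each level to linear form, sum, and take 10·log₁₀ of the total.
Σ 10^(L/10) = 10^(94.9/10) + 10^(78.8/10) + 10^(85.1/10) + 10^(75.2/10) + 10^(84.0/10) = 3.774e+09.
L_total = 10·log₁₀(3.774e+09) = 95.77 dB.

95.8 dB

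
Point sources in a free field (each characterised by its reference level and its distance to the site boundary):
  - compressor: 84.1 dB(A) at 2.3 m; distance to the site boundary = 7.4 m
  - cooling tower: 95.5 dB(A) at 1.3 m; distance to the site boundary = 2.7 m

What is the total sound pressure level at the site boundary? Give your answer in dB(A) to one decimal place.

89.3 dB(A)

First find each source's level at the receiver (point-source: −20·log₁₀(r/r_ref)), then combine on an intensity basis.
compressor: 84.1 − 20·log₁₀(7.4/2.3) = 84.1 − 10.15 = 73.95 dB(A).
cooling tower: 95.5 − 20·log₁₀(2.7/1.3) = 95.5 − 6.35 = 89.15 dB(A).
Σ 10^(L/10) = 8.474e+08 → L_total = 10·log₁₀(8.474e+08) = 89.28 dB(A).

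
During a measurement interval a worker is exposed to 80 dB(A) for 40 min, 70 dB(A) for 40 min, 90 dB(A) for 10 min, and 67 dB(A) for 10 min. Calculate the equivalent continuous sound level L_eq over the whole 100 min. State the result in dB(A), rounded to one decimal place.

81.6 dB(A)

L_eq = 10·log₁₀[(1/T)·Σ tᵢ·10^(Lᵢ/10)] with T = 100 min.
Σ tᵢ·10^(Lᵢ/10) = 40·10^(80/10) + 40·10^(70/10) + 10·10^(90/10) + 10·10^(67/10) = 1.445e+10.
L_eq = 10·log₁₀(1.445e+10/100) = 81.60 dB(A).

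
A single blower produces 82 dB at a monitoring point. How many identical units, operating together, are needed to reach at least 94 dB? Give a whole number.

16

The shortfall is 94 − 82 = 12.0 dB, and N units add 10·log₁₀ N, so need 10·log₁₀ N ≥ 12.0.
N ≥ 10^(12.0/10) = 15.849, so N = 16.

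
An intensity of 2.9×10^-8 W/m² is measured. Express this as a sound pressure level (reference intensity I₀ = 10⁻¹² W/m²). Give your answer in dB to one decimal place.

Dividing by I₀ shifts the exponent by 12: I/I₀ = 2.9×10^4.
L = 10·(0.4624 + 4) = 44.62 dB.

44.6 dB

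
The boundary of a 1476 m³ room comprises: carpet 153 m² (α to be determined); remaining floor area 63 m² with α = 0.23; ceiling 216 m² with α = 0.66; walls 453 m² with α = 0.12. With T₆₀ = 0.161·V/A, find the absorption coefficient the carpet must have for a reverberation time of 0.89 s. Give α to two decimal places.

Required total absorption A = 0.161·1476/0.89 = 267.01 m².
Absorption from the other surfaces = 63·0.23 + 216·0.66 + 453·0.12 = 211.41 m², so the carpet must supply 55.60 m² over 153 m².
α = 55.60/153 = 0.363.

0.36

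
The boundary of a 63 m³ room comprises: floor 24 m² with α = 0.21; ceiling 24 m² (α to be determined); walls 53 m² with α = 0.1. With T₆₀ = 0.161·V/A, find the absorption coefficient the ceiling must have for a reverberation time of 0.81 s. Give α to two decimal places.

0.09

From T₆₀ = 0.161·V/A, the target T₆₀ = 0.81 s needs A = 0.161·63/0.81 = 12.52 m².
Absorption from the other surfaces = 24·0.21 + 53·0.1 = 10.34 m², so the ceiling must supply 2.18 m² over 24 m².
α = 2.18/24 = 0.091.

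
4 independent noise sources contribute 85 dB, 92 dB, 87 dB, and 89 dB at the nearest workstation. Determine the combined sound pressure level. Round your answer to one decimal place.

95.0 dB

For uncorrelated sources the intensities add, so convert each level to linear form, sum, and take 10·log₁₀ of the total.
Σ 10^(L/10) = 10^(85/10) + 10^(92/10) + 10^(87/10) + 10^(89/10) = 3.197e+09.
L_total = 10·log₁₀(3.197e+09) = 95.05 dB.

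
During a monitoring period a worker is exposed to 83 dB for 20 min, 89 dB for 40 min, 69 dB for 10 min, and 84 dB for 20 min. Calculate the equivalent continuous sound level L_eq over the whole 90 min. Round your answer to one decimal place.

L_eq = 10·log₁₀[(1/T)·Σ tᵢ·10^(Lᵢ/10)] with T = 90 min.
Σ tᵢ·10^(Lᵢ/10) = 20·10^(83/10) + 40·10^(89/10) + 10·10^(69/10) + 20·10^(84/10) = 4.087e+10.
L_eq = 10·log₁₀(4.087e+10/90) = 86.57 dB.

86.6 dB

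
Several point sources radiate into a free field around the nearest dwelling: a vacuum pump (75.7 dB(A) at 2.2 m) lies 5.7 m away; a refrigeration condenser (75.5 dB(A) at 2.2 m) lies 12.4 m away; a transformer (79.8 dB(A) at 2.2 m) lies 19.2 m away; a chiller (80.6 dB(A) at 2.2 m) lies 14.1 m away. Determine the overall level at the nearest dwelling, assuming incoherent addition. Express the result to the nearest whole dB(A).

Propagate each source to the receiver with L = L_ref − 20·log₁₀(r/r_ref), then add intensities.
vacuum pump: 75.7 − 20·log₁₀(5.7/2.2) = 75.7 − 8.27 = 67.43 dB(A).
refrigeration condenser: 75.5 − 20·log₁₀(12.4/2.2) = 75.5 − 15.02 = 60.48 dB(A).
transformer: 79.8 − 20·log₁₀(19.2/2.2) = 79.8 − 18.82 = 60.98 dB(A).
chiller: 80.6 − 20·log₁₀(14.1/2.2) = 80.6 − 16.14 = 64.46 dB(A).
Σ 10^(L/10) = 1.070e+07 → L_total = 10·log₁₀(1.070e+07) = 70.29 dB(A).

70 dB(A)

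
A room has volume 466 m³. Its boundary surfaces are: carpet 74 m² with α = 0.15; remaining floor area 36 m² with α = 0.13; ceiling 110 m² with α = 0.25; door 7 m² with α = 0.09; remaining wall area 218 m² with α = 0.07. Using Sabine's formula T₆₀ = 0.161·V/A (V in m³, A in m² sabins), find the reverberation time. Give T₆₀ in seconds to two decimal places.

1.27 s

Summing Sᵢαᵢ: 74·0.15 + 36·0.13 + 110·0.25 + 7·0.09 + 218·0.07 = 59.17 m².
T₆₀ = 0.161 × 466 / 59.17 = 1.268 s.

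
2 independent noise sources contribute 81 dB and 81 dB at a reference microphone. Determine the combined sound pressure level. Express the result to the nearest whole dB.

84 dB

For uncorrelated sources the intensities add, so convert each level to linear form, sum, and take 10·log₁₀ of the total.
Σ 10^(L/10) = 10^(81/10) + 10^(81/10) = 2.518e+08.
L_total = 10·log₁₀(2.518e+08) = 84.01 dB.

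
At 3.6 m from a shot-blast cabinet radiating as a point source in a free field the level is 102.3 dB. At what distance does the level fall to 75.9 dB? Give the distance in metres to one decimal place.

Point-source spreading drops the level by 20·log₁₀(r₂/r₁); inverting, r₂/r₁ = 10^(ΔL/20).
r₂ = 3.6·10^((102.3−75.9)/20) = 3.6·10^(26.4/20) = 75.21 m.

75.2 m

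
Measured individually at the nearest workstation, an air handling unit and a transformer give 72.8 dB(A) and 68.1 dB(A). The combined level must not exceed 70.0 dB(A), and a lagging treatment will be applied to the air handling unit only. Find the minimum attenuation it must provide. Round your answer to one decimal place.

7.3 dB

Everything except the air handling unit sums to 10^(68.1/10) = 6.457e+06 in linear terms, 68.10 dB(A).
The limit corresponds to 10^(70.0/10) = 1.000e+07; subtracting the fixed part leaves 3.543e+06 for the air handling unit, i.e. 65.49 dB(A).
So the air handling unit must be reduced from 72.8 to 65.49 dB(A): IL = 7.31 dB.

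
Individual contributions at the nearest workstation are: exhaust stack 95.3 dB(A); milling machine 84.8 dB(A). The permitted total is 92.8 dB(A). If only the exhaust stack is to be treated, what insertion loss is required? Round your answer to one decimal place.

Fixed contribution from the other source: Σ 10^(L/10) = 10^(84.8/10) = 3.020e+08 (84.80 dB(A)).
To meet 92.8 dB(A) overall, the treated exhaust stack may contribute at most 10^(92.8/10) − 3.020e+08 = 1.603e+09, i.e. 92.05 dB(A).
Required insertion loss = 95.3 − 92.05 = 3.25 dB.

3.2 dB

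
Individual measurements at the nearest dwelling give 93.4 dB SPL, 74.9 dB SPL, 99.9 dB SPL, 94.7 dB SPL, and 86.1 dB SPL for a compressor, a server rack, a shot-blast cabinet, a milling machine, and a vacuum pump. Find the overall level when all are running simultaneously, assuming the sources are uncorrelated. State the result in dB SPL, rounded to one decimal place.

101.9 dB SPL

For uncorrelated sources the intensities add, so convert each level to linear form, sum, and take 10·log₁₀ of the total.
Σ 10^(L/10) = 10^(93.4/10) + 10^(74.9/10) + 10^(99.9/10) + 10^(94.7/10) + 10^(86.1/10) = 1.535e+10.
L_total = 10·log₁₀(1.535e+10) = 101.86 dB SPL.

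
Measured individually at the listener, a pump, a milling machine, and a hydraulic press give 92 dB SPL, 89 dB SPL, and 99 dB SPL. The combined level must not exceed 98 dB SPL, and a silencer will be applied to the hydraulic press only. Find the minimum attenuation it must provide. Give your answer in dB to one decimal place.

Everything except the hydraulic press sums to 10^(92/10) + 10^(89/10) = 2.379e+09 in linear terms, 93.76 dB SPL.
The limit corresponds to 10^(98/10) = 6.310e+09; subtracting the fixed part leaves 3.930e+09 for the hydraulic press, i.e. 95.94 dB SPL.
So the hydraulic press must be reduced from 99 to 95.94 dB SPL: IL = 3.06 dB.

3.1 dB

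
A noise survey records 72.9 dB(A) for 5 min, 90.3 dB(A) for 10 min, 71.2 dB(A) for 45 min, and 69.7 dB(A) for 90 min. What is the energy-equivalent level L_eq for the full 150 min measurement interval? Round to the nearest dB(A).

79 dB(A)

L_eq = 10·log₁₀[(1/T)·Σ tᵢ·10^(Lᵢ/10)] with T = 150 min.
Σ tᵢ·10^(Lᵢ/10) = 5·10^(72.9/10) + 10·10^(90.3/10) + 45·10^(71.2/10) + 90·10^(69.7/10) = 1.225e+10.
L_eq = 10·log₁₀(1.225e+10/150) = 79.12 dB(A).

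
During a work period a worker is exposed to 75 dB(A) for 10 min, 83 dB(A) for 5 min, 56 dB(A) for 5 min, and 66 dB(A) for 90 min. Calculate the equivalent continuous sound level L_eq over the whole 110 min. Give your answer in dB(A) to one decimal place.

The energy average is taken in the linear domain: L_eq = 10·log₁₀[(Σ tᵢ·10^(Lᵢ/10))/T], T = 110 min.
Σ tᵢ·10^(Lᵢ/10) = 10·10^(75/10) + 5·10^(83/10) + 5·10^(56/10) + 90·10^(66/10) = 1.674e+09.
L_eq = 10·log₁₀(1.674e+09/110) = 71.82 dB(A).

71.8 dB(A)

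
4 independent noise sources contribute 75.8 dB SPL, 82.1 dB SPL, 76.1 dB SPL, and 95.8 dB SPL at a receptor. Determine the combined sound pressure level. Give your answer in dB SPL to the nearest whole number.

96 dB SPL

Incoherent sources combine by intensity addition: L_total = 10·log₁₀(Σ 10^(L_i/10)).
Σ 10^(L/10) = 10^(75.8/10) + 10^(82.1/10) + 10^(76.1/10) + 10^(95.8/10) = 4.043e+09.
L_total = 10·log₁₀(4.043e+09) = 96.07 dB SPL.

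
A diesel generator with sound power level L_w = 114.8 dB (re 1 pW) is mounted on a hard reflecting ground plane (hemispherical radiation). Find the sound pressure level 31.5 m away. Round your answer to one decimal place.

The power spreads over a hemisphere of area 2π·r², so L_p = L_w − 10·log₁₀(2π·r²).
2π·r² = 6234 m², 10·log₁₀ of that is 37.948 dB.
L_p = 114.8 − 37.948 = 76.85 dB.

76.9 dB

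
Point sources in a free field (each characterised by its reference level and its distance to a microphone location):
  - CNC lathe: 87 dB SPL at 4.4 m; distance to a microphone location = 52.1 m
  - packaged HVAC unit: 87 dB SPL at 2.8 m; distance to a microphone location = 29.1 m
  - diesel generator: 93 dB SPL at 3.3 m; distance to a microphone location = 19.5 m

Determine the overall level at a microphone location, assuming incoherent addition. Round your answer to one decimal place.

78.2 dB SPL

Apply inverse-square spreading to bring every level to the receiver, then sum 10^(L/10).
CNC lathe: 87 − 20·log₁₀(52.1/4.4) = 87 − 21.47 = 65.53 dB SPL.
packaged HVAC unit: 87 − 20·log₁₀(29.1/2.8) = 87 − 20.33 = 66.67 dB SPL.
diesel generator: 93 − 20·log₁₀(19.5/3.3) = 93 − 15.43 = 77.57 dB SPL.
Σ 10^(L/10) = 6.536e+07 → L_total = 10·log₁₀(6.536e+07) = 78.15 dB SPL.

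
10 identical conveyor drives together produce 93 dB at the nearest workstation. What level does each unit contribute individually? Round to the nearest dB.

Dividing the total intensity by 10 lowers the level by 10·log₁₀ 10 = 10.000 dB: L₁ = 93 − 10.000.

83 dB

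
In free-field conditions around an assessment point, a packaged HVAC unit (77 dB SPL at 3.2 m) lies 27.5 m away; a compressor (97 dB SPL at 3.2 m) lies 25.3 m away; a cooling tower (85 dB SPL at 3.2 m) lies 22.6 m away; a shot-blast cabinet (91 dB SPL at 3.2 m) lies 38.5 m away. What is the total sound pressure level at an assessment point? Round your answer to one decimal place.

79.8 dB SPL

Apply inverse-square spreading to bring every level to the receiver, then sum 10^(L/10).
packaged HVAC unit: 77 − 20·log₁₀(27.5/3.2) = 77 − 18.68 = 58.32 dB SPL.
compressor: 97 − 20·log₁₀(25.3/3.2) = 97 − 17.96 = 79.04 dB SPL.
cooling tower: 85 − 20·log₁₀(22.6/3.2) = 85 − 16.98 = 68.02 dB SPL.
shot-blast cabinet: 91 − 20·log₁₀(38.5/3.2) = 91 − 21.61 = 69.39 dB SPL.
Σ 10^(L/10) = 9.589e+07 → L_total = 10·log₁₀(9.589e+07) = 79.82 dB SPL.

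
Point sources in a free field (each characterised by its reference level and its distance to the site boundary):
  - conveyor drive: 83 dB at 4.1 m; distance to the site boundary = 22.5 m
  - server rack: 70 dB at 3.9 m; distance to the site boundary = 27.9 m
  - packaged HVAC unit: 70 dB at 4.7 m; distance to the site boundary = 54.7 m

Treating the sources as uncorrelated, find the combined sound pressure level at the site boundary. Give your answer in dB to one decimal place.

First find each source's level at the receiver (point-source: −20·log₁₀(r/r_ref)), then combine on an intensity basis.
conveyor drive: 83 − 20·log₁₀(22.5/4.1) = 83 − 14.79 = 68.21 dB.
server rack: 70 − 20·log₁₀(27.9/3.9) = 70 − 17.09 = 52.91 dB.
packaged HVAC unit: 70 − 20·log₁₀(54.7/4.7) = 70 − 21.32 = 48.68 dB.
Σ 10^(L/10) = 6.894e+06 → L_total = 10·log₁₀(6.894e+06) = 68.39 dB.

68.4 dB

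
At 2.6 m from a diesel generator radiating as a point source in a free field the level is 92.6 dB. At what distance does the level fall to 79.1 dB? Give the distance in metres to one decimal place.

The 13.5 dB drop corresponds to a distance ratio of 10^(13.5/20) for a point source.
r₂ = 2.6·10^((92.6−79.1)/20) = 2.6·10^(13.5/20) = 12.30 m.

12.3 m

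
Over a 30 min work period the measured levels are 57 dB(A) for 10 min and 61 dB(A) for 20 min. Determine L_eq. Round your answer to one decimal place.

L_eq = 10·log₁₀[(1/T)·Σ tᵢ·10^(Lᵢ/10)] with T = 30 min.
Σ tᵢ·10^(Lᵢ/10) = 10·10^(57/10) + 20·10^(61/10) = 3.019e+07.
L_eq = 10·log₁₀(3.019e+07/30) = 60.03 dB(A).

60.0 dB(A)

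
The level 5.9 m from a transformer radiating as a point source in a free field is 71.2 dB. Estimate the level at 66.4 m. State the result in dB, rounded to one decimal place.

Spherical spreading from a point source gives a 20·log₁₀(r₂/r₁) drop.
L₂ = 71.2 − 20·log₁₀(66.4/5.9) = 71.2 − 21.026 = 50.17 dB.

50.2 dB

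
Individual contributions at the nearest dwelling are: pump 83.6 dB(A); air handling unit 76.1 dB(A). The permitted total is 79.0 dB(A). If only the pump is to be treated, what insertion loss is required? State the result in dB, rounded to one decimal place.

7.7 dB

Everything except the pump sums to 10^(76.1/10) = 4.074e+07 in linear terms, 76.10 dB(A).
To meet 79.0 dB(A) overall, the treated pump may contribute at most 10^(79.0/10) − 4.074e+07 = 3.869e+07, i.e. 75.88 dB(A).
Required insertion loss = 83.6 − 75.88 = 7.72 dB.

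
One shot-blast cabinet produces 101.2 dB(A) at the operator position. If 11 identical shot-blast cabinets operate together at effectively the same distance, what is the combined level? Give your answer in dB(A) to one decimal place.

L_total = L₁ + 10·log₁₀ N for N identical incoherent sources.
L_total = 101.2 + 10·log₁₀(11) = 101.2 + 10.414 = 111.61 dB(A).

111.6 dB(A)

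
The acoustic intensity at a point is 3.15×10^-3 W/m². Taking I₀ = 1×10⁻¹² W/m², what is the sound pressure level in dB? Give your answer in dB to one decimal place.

95.0 dB

Dividing by I₀ shifts the exponent by 12: I/I₀ = 3.15×10^9.
L = 10·(0.4983 + 9) = 94.98 dB.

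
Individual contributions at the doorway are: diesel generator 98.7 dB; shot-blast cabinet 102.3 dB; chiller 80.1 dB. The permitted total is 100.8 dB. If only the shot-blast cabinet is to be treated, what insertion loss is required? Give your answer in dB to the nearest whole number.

6 dB

The untreated sources together contribute 10^(98.7/10) + 10^(80.1/10) = 7.515e+09, i.e. 98.76 dB.
To meet 100.8 dB overall, the treated shot-blast cabinet may contribute at most 10^(100.8/10) − 7.515e+09 = 4.507e+09, i.e. 96.54 dB.
Required insertion loss = 102.3 − 96.54 = 5.76 dB.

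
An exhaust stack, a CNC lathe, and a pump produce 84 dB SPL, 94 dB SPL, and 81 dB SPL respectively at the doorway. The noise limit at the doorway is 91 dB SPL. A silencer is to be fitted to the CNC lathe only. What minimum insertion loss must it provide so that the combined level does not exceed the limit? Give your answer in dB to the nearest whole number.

5 dB

Fixed contribution from the other sources: Σ 10^(L/10) = 10^(84/10) + 10^(81/10) = 3.771e+08 (85.76 dB SPL).
To meet 91 dB SPL overall, the treated CNC lathe may contribute at most 10^(91/10) − 3.771e+08 = 8.818e+08, i.e. 89.45 dB SPL.
Required insertion loss = 94 − 89.45 = 4.55 dB.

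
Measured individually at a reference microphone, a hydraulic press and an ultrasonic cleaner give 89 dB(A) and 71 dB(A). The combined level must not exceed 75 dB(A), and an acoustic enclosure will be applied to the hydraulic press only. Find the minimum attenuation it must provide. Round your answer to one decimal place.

16.2 dB

Everything except the hydraulic press sums to 10^(71/10) = 1.259e+07 in linear terms, 71.00 dB(A).
The limit corresponds to 10^(75/10) = 3.162e+07; subtracting the fixed part leaves 1.903e+07 for the hydraulic press, i.e. 72.80 dB(A).
Required insertion loss = 89 − 72.80 = 16.20 dB.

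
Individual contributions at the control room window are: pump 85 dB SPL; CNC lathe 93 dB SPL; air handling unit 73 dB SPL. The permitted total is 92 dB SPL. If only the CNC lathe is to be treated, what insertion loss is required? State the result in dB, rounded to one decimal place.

Everything except the CNC lathe sums to 10^(85/10) + 10^(73/10) = 3.362e+08 in linear terms, 85.27 dB SPL.
The limit corresponds to 10^(92/10) = 1.585e+09; subtracting the fixed part leaves 1.249e+09 for the CNC lathe, i.e. 90.96 dB SPL.
Required insertion loss = 93 − 90.96 = 2.04 dB.

2.0 dB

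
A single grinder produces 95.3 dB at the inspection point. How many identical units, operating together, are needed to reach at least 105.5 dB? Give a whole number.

N identical sources give L₁ + 10·log₁₀ N, so require 10·log₁₀ N ≥ 105.5 − 95.3 = 10.2 dB.
N ≥ 10^(10.2/10) = 10.471, so N = 11.

11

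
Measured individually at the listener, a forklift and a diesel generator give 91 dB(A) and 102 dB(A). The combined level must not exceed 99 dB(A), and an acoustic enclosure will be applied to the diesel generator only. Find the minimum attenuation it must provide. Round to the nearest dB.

Fixed contribution from the other source: Σ 10^(L/10) = 10^(91/10) = 1.259e+09 (91.00 dB(A)).
To meet 99 dB(A) overall, the treated diesel generator may contribute at most 10^(99/10) − 1.259e+09 = 6.684e+09, i.e. 98.25 dB(A).
Required insertion loss = 102 − 98.25 = 3.75 dB.

4 dB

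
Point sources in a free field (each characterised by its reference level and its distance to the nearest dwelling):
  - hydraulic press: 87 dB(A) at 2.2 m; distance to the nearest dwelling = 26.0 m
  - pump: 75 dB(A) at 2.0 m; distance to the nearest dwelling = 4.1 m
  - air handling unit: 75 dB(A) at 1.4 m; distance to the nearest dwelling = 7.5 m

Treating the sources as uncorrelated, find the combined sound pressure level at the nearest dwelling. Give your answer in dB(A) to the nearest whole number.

First find each source's level at the receiver (point-source: −20·log₁₀(r/r_ref)), then combine on an intensity basis.
hydraulic press: 87 − 20·log₁₀(26.0/2.2) = 87 − 21.45 = 65.55 dB(A).
pump: 75 − 20·log₁₀(4.1/2.0) = 75 − 6.24 = 68.76 dB(A).
air handling unit: 75 − 20·log₁₀(7.5/1.4) = 75 − 14.58 = 60.42 dB(A).
Σ 10^(L/10) = 1.222e+07 → L_total = 10·log₁₀(1.222e+07) = 70.87 dB(A).

71 dB(A)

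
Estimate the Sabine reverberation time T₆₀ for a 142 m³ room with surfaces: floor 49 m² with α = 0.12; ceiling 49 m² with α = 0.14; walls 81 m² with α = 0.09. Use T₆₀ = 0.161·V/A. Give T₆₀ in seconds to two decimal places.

1.14 s

Summing Sᵢαᵢ: 49·0.12 + 49·0.14 + 81·0.09 = 20.03 m².
T₆₀ = 0.161 × 142 / 20.03 = 1.141 s.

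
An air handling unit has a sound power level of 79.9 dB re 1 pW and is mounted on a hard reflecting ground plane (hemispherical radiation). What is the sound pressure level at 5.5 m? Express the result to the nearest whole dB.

57 dB

Free-field hemispherical radiation: L_p = L_w − 10·log₁₀(2π·r²), r = 5.5 m.
2π·r² = 190.1 m², 10·log₁₀ of that is 22.789 dB.
L_p = 79.9 − 22.789 = 57.11 dB.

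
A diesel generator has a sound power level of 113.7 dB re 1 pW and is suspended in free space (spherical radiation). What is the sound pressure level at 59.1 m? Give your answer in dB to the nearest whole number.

67 dB

L_p = L_w − 10·log₁₀(4π·r²) with r = 59.1 m.
4π·r² = 4.389e+04 m², 10·log₁₀ of that is 46.424 dB.
L_p = 113.7 − 46.424 = 67.28 dB.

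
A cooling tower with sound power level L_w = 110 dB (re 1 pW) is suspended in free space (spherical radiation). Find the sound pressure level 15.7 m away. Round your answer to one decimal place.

75.1 dB

L_p = L_w − 10·log₁₀(4π·r²) with r = 15.7 m.
4π·r² = 3097 m², 10·log₁₀ of that is 34.910 dB.
L_p = 110 − 34.910 = 75.09 dB.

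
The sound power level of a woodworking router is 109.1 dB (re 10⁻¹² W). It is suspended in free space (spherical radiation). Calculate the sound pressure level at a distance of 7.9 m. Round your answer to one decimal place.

Free-field spherical radiation: L_p = L_w − 10·log₁₀(4π·r²), r = 7.9 m.
4π·r² = 784.3 m², 10·log₁₀ of that is 28.945 dB.
L_p = 109.1 − 28.945 = 80.16 dB.

80.2 dB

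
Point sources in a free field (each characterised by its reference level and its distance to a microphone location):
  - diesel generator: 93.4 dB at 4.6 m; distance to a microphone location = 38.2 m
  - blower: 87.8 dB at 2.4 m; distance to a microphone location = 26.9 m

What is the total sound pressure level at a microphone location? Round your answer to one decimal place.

75.6 dB

Propagate each source to the receiver with L = L_ref − 20·log₁₀(r/r_ref), then add intensities.
diesel generator: 93.4 − 20·log₁₀(38.2/4.6) = 93.4 − 18.39 = 75.01 dB.
blower: 87.8 − 20·log₁₀(26.9/2.4) = 87.8 − 20.99 = 66.81 dB.
Σ 10^(L/10) = 3.652e+07 → L_total = 10·log₁₀(3.652e+07) = 75.63 dB.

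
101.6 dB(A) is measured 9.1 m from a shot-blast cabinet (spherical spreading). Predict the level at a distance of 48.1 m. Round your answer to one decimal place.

Spherical spreading from a point source gives a 20·log₁₀(r₂/r₁) drop.
L₂ = 101.6 − 20·log₁₀(48.1/9.1) = 101.6 − 14.462 = 87.14 dB(A).

87.1 dB(A)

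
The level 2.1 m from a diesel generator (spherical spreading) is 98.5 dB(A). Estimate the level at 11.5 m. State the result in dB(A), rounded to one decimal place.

83.7 dB(A)

Spherical spreading from a point source gives a 20·log₁₀(r₂/r₁) drop.
L₂ = 98.5 − 20·log₁₀(11.5/2.1) = 98.5 − 14.770 = 83.73 dB(A).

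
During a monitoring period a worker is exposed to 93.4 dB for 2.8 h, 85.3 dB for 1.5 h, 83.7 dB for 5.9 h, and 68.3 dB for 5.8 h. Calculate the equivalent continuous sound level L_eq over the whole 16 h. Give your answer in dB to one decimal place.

L_eq = 10·log₁₀[(1/T)·Σ tᵢ·10^(Lᵢ/10)] with T = 16 h.
Σ tᵢ·10^(Lᵢ/10) = 2.8·10^(93.4/10) + 1.5·10^(85.3/10) + 5.9·10^(83.7/10) + 5.8·10^(68.3/10) = 8.056e+09.
L_eq = 10·log₁₀(8.056e+09/16) = 87.02 dB.

87.0 dB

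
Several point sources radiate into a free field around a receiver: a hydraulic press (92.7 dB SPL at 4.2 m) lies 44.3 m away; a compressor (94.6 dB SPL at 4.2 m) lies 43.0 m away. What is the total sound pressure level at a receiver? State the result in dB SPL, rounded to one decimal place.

76.5 dB SPL

First find each source's level at the receiver (point-source: −20·log₁₀(r/r_ref)), then combine on an intensity basis.
hydraulic press: 92.7 − 20·log₁₀(44.3/4.2) = 92.7 − 20.46 = 72.24 dB SPL.
compressor: 94.6 − 20·log₁₀(43.0/4.2) = 94.6 − 20.20 = 74.40 dB SPL.
Σ 10^(L/10) = 4.425e+07 → L_total = 10·log₁₀(4.425e+07) = 76.46 dB SPL.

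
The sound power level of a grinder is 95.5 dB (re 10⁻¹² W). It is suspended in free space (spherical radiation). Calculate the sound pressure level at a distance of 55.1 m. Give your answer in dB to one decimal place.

Free-field spherical radiation: L_p = L_w − 10·log₁₀(4π·r²), r = 55.1 m.
4π·r² = 3.815e+04 m², 10·log₁₀ of that is 45.815 dB.
L_p = 95.5 − 45.815 = 49.68 dB.

49.7 dB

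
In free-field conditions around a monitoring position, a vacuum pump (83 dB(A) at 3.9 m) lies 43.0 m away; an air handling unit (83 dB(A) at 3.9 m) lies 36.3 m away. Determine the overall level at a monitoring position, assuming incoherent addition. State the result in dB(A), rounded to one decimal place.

66.0 dB(A)

Propagate each source to the receiver with L = L_ref − 20·log₁₀(r/r_ref), then add intensities.
vacuum pump: 83 − 20·log₁₀(43.0/3.9) = 83 − 20.85 = 62.15 dB(A).
air handling unit: 83 − 20·log₁₀(36.3/3.9) = 83 − 19.38 = 63.62 dB(A).
Σ 10^(L/10) = 3.944e+06 → L_total = 10·log₁₀(3.944e+06) = 65.96 dB(A).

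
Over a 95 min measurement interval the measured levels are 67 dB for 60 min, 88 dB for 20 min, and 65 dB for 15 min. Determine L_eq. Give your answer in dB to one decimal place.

81.4 dB

L_eq = 10·log₁₀[(1/T)·Σ tᵢ·10^(Lᵢ/10)] with T = 95 min.
Σ tᵢ·10^(Lᵢ/10) = 60·10^(67/10) + 20·10^(88/10) + 15·10^(65/10) = 1.297e+10.
L_eq = 10·log₁₀(1.297e+10/95) = 81.35 dB.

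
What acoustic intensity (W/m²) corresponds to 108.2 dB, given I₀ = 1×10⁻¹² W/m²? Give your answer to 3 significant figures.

0.0661 W/m²

I/I₀ = 10^(108.2/10) = 6.607e+10, so I = 6.607e+10 × 10⁻¹² W/m².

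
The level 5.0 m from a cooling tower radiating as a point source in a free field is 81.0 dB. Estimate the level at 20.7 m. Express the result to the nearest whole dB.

69 dB

For a point source, L₂ = L₁ − 20·log₁₀(r₂/r₁).
L₂ = 81.0 − 20·log₁₀(20.7/5.0) = 81.0 − 12.340 = 68.66 dB.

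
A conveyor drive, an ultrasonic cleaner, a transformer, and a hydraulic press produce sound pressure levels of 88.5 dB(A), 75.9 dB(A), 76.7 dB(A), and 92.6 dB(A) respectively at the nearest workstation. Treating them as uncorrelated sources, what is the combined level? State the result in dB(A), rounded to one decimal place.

Incoherent sources combine by intensity addition: L_total = 10·log₁₀(Σ 10^(L_i/10)).
Σ 10^(L/10) = 10^(88.5/10) + 10^(75.9/10) + 10^(76.7/10) + 10^(92.6/10) = 2.613e+09.
L_total = 10·log₁₀(2.613e+09) = 94.17 dB(A).

94.2 dB(A)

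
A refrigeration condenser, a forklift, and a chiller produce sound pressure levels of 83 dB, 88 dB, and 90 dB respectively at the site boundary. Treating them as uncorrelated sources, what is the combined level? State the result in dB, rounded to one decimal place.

For uncorrelated sources the intensities add, so convert each level to linear form, sum, and take 10·log₁₀ of the total.
Σ 10^(L/10) = 10^(83/10) + 10^(88/10) + 10^(90/10) = 1.830e+09.
L_total = 10·log₁₀(1.830e+09) = 92.63 dB.

92.6 dB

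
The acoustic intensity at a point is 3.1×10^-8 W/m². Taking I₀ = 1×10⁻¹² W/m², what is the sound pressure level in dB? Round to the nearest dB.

45 dB

Dividing by I₀ shifts the exponent by 12: I/I₀ = 3.1×10^4.
L = 10·(0.4914 + 4) = 44.91 dB.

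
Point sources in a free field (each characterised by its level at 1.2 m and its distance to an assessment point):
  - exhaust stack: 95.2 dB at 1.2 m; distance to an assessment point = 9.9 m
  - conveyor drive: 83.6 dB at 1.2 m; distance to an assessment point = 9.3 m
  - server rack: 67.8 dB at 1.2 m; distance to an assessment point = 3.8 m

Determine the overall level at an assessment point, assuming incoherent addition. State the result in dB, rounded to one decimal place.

Apply inverse-square spreading to bring every level to the receiver, then sum 10^(L/10).
exhaust stack: 95.2 − 20·log₁₀(9.9/1.2) = 95.2 − 18.33 = 76.87 dB.
conveyor drive: 83.6 − 20·log₁₀(9.3/1.2) = 83.6 − 17.79 = 65.81 dB.
server rack: 67.8 − 20·log₁₀(3.8/1.2) = 67.8 − 10.01 = 57.79 dB.
Σ 10^(L/10) = 5.307e+07 → L_total = 10·log₁₀(5.307e+07) = 77.25 dB.

77.2 dB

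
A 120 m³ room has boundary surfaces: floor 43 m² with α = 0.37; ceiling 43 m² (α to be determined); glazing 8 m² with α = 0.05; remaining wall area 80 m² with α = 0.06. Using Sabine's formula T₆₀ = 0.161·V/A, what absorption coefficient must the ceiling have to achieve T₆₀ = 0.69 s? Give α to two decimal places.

A = 0.161·V/T₆₀ = 0.161·120/0.69 = 28.00 m² sabins.
Absorption from the other surfaces = 43·0.37 + 8·0.05 + 80·0.06 = 21.11 m², so the ceiling must supply 6.89 m² over 43 m².
α = 6.89/43 = 0.160.

0.16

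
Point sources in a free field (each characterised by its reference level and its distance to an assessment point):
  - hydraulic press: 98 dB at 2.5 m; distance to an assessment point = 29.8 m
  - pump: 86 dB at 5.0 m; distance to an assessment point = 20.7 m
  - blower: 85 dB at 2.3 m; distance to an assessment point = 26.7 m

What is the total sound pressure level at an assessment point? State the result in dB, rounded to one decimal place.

Apply inverse-square spreading to bring every level to the receiver, then sum 10^(L/10).
hydraulic press: 98 − 20·log₁₀(29.8/2.5) = 98 − 21.53 = 76.47 dB.
pump: 86 − 20·log₁₀(20.7/5.0) = 86 − 12.34 = 73.66 dB.
blower: 85 − 20·log₁₀(26.7/2.3) = 85 − 21.30 = 63.70 dB.
Σ 10^(L/10) = 6.998e+07 → L_total = 10·log₁₀(6.998e+07) = 78.45 dB.

78.4 dB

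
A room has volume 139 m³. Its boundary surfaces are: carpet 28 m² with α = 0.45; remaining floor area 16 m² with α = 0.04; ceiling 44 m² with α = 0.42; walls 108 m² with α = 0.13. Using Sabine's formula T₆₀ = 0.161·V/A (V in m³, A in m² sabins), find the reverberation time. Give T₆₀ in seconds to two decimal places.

Total absorption A = 28·0.45 + 16·0.04 + 44·0.42 + 108·0.13 = 45.76 m² sabins.
T₆₀ = 0.161·V/A = 0.161·139/45.76 = 0.489 s.

0.49 s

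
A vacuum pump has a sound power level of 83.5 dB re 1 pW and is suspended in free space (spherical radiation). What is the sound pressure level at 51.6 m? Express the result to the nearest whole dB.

L_p = L_w − 10·log₁₀(4π·r²) with r = 51.6 m.
4π·r² = 3.346e+04 m², 10·log₁₀ of that is 45.245 dB.
L_p = 83.5 − 45.245 = 38.25 dB.

38 dB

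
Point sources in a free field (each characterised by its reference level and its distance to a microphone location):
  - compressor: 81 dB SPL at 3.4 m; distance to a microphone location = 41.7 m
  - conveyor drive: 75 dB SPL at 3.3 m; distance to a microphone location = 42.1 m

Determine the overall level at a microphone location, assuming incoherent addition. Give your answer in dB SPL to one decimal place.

60.1 dB SPL

First find each source's level at the receiver (point-source: −20·log₁₀(r/r_ref)), then combine on an intensity basis.
compressor: 81 − 20·log₁₀(41.7/3.4) = 81 − 21.77 = 59.23 dB SPL.
conveyor drive: 75 − 20·log₁₀(42.1/3.3) = 75 − 22.12 = 52.88 dB SPL.
Σ 10^(L/10) = 1.031e+06 → L_total = 10·log₁₀(1.031e+06) = 60.13 dB SPL.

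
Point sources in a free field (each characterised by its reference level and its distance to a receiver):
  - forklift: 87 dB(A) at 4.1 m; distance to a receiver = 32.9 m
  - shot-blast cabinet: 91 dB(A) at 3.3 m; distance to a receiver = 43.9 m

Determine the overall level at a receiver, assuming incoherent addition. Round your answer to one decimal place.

First find each source's level at the receiver (point-source: −20·log₁₀(r/r_ref)), then combine on an intensity basis.
forklift: 87 − 20·log₁₀(32.9/4.1) = 87 − 18.09 = 68.91 dB(A).
shot-blast cabinet: 91 − 20·log₁₀(43.9/3.3) = 91 − 22.48 = 68.52 dB(A).
Σ 10^(L/10) = 1.490e+07 → L_total = 10·log₁₀(1.490e+07) = 71.73 dB(A).

71.7 dB(A)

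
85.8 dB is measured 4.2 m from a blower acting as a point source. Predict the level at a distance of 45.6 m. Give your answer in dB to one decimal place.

Point-source attenuation: ΔL = 20·log₁₀(r₂/r₁) = 20·log₁₀(45.6/4.2) = 20.714 dB.
L₂ = 85.8 − 20·log₁₀(45.6/4.2) = 85.8 − 20.714 = 65.09 dB.

65.1 dB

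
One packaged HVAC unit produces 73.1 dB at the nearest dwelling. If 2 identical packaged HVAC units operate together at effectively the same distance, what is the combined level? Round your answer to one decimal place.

76.1 dB

N identical incoherent sources raise the level by 10·log₁₀ N.
L_total = 73.1 + 10·log₁₀(2) = 73.1 + 3.010 = 76.11 dB.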